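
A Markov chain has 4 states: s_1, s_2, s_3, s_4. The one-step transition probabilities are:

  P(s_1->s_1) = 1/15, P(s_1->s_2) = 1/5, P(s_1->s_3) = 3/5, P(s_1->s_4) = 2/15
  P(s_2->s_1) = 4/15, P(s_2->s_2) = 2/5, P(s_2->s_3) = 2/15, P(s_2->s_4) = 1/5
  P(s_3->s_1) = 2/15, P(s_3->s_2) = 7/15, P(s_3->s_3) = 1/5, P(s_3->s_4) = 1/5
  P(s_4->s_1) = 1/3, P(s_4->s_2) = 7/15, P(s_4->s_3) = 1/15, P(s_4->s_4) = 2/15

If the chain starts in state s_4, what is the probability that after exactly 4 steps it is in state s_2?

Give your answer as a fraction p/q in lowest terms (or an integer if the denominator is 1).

Answer: 6536/16875

Derivation:
Computing P^4 by repeated multiplication:
P^1 =
  s_1: [1/15, 1/5, 3/5, 2/15]
  s_2: [4/15, 2/5, 2/15, 1/5]
  s_3: [2/15, 7/15, 1/5, 1/5]
  s_4: [1/3, 7/15, 1/15, 2/15]
P^2 =
  s_1: [41/225, 98/225, 44/225, 14/75]
  s_2: [47/225, 83/225, 19/75, 38/225]
  s_3: [17/75, 2/5, 44/225, 8/45]
  s_4: [1/5, 26/75, 64/225, 38/225]
P^3 =
  s_1: [731/3375, 1313/3375, 739/3375, 592/3375]
  s_2: [683/3375, 1304/3375, 266/1125, 118/675]
  s_3: [233/1125, 427/1125, 811/3375, 584/3375]
  s_4: [1/5, 439/1125, 791/3375, 592/3375]
P^4 =
  s_1: [10421/50625, 19388/50625, 12014/50625, 326/1875]
  s_2: [2089/10125, 19589/50625, 3913/16875, 8852/50625]
  s_3: [691/3375, 724/1875, 2374/10125, 8842/50625]
  s_4: [233/1125, 6536/16875, 11674/50625, 8858/50625]

(P^4)[s_4 -> s_2] = 6536/16875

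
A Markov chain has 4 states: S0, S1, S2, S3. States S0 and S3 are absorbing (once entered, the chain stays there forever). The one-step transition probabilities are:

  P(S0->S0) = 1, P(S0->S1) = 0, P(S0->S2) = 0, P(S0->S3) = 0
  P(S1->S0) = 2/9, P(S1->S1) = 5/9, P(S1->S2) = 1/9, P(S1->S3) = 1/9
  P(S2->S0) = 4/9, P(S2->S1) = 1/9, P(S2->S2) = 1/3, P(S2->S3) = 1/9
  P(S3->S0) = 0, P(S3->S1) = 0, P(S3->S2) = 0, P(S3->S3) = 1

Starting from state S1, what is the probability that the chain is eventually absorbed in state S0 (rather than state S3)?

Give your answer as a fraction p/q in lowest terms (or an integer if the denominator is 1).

Answer: 16/23

Derivation:
Let a_i = P(absorbed in S0 | start in state i).
Boundary conditions: a_S0 = 1, a_S3 = 0.
For each transient state i, a_i = sum_j P(i->j) * a_j:
  a_S1 = 2/9*a_S0 + 5/9*a_S1 + 1/9*a_S2 + 1/9*a_S3
  a_S2 = 4/9*a_S0 + 1/9*a_S1 + 1/3*a_S2 + 1/9*a_S3

Substituting a_S0 = 1 and a_S3 = 0, rearrange to (I - Q) a = r where r[i] = P(i -> S0):
  [4/9, -1/9] . (a_S1, a_S2) = 2/9
  [-1/9, 2/3] . (a_S1, a_S2) = 4/9

Solving yields:
  a_S1 = 16/23
  a_S2 = 18/23

Starting state is S1, so the absorption probability is a_S1 = 16/23.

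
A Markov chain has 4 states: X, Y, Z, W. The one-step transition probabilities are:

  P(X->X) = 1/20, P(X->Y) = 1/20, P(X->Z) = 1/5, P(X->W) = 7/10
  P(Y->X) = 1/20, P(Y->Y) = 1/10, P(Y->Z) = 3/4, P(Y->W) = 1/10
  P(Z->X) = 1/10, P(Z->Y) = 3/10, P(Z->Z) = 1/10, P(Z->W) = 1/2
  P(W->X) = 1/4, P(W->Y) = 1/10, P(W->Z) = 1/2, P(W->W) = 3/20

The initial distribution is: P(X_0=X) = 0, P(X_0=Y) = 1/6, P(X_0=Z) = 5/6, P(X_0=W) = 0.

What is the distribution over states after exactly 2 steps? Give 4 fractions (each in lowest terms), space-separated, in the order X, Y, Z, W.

Answer: 353/2400 329/2400 547/1200 13/50

Derivation:
Propagating the distribution step by step (d_{t+1} = d_t * P):
d_0 = (X=0, Y=1/6, Z=5/6, W=0)
  d_1[X] = 0*1/20 + 1/6*1/20 + 5/6*1/10 + 0*1/4 = 11/120
  d_1[Y] = 0*1/20 + 1/6*1/10 + 5/6*3/10 + 0*1/10 = 4/15
  d_1[Z] = 0*1/5 + 1/6*3/4 + 5/6*1/10 + 0*1/2 = 5/24
  d_1[W] = 0*7/10 + 1/6*1/10 + 5/6*1/2 + 0*3/20 = 13/30
d_1 = (X=11/120, Y=4/15, Z=5/24, W=13/30)
  d_2[X] = 11/120*1/20 + 4/15*1/20 + 5/24*1/10 + 13/30*1/4 = 353/2400
  d_2[Y] = 11/120*1/20 + 4/15*1/10 + 5/24*3/10 + 13/30*1/10 = 329/2400
  d_2[Z] = 11/120*1/5 + 4/15*3/4 + 5/24*1/10 + 13/30*1/2 = 547/1200
  d_2[W] = 11/120*7/10 + 4/15*1/10 + 5/24*1/2 + 13/30*3/20 = 13/50
d_2 = (X=353/2400, Y=329/2400, Z=547/1200, W=13/50)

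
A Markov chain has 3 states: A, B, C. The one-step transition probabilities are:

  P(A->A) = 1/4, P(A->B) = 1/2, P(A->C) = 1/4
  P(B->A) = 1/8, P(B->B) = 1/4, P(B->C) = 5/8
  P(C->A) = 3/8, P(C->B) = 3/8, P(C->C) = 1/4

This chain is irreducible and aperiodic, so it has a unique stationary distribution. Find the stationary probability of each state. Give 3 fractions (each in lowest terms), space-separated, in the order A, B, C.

The stationary distribution satisfies pi = pi * P, i.e.:
  pi_A = 1/4*pi_A + 1/8*pi_B + 3/8*pi_C
  pi_B = 1/2*pi_A + 1/4*pi_B + 3/8*pi_C
  pi_C = 1/4*pi_A + 5/8*pi_B + 1/4*pi_C
with normalization: pi_A + pi_B + pi_C = 1.

Using the first 2 balance equations plus normalization, the linear system A*pi = b is:
  [-3/4, 1/8, 3/8] . pi = 0
  [1/2, -3/4, 3/8] . pi = 0
  [1, 1, 1] . pi = 1

Solving yields:
  pi_A = 21/83
  pi_B = 30/83
  pi_C = 32/83

Verification (pi * P):
  21/83*1/4 + 30/83*1/8 + 32/83*3/8 = 21/83 = pi_A  (ok)
  21/83*1/2 + 30/83*1/4 + 32/83*3/8 = 30/83 = pi_B  (ok)
  21/83*1/4 + 30/83*5/8 + 32/83*1/4 = 32/83 = pi_C  (ok)

Answer: 21/83 30/83 32/83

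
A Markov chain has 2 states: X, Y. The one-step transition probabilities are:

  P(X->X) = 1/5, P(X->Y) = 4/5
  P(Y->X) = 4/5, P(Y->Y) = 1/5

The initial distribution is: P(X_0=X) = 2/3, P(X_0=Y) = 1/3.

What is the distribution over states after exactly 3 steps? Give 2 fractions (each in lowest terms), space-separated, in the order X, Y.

Propagating the distribution step by step (d_{t+1} = d_t * P):
d_0 = (X=2/3, Y=1/3)
  d_1[X] = 2/3*1/5 + 1/3*4/5 = 2/5
  d_1[Y] = 2/3*4/5 + 1/3*1/5 = 3/5
d_1 = (X=2/5, Y=3/5)
  d_2[X] = 2/5*1/5 + 3/5*4/5 = 14/25
  d_2[Y] = 2/5*4/5 + 3/5*1/5 = 11/25
d_2 = (X=14/25, Y=11/25)
  d_3[X] = 14/25*1/5 + 11/25*4/5 = 58/125
  d_3[Y] = 14/25*4/5 + 11/25*1/5 = 67/125
d_3 = (X=58/125, Y=67/125)

Answer: 58/125 67/125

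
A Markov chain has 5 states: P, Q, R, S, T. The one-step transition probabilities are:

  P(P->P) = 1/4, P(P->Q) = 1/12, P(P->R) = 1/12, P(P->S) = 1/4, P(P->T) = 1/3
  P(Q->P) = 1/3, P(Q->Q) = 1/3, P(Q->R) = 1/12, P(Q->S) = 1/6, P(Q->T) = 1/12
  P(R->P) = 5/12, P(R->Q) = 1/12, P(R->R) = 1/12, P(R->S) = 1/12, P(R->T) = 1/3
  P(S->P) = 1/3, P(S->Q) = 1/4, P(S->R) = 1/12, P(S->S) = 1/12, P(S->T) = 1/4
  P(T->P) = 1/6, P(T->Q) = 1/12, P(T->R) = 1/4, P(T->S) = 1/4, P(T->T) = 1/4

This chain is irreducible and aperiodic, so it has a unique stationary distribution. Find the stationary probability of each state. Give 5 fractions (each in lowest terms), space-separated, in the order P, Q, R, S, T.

Answer: 1382/4977 758/4977 629/4977 205/1106 857/3318

Derivation:
The stationary distribution satisfies pi = pi * P, i.e.:
  pi_P = 1/4*pi_P + 1/3*pi_Q + 5/12*pi_R + 1/3*pi_S + 1/6*pi_T
  pi_Q = 1/12*pi_P + 1/3*pi_Q + 1/12*pi_R + 1/4*pi_S + 1/12*pi_T
  pi_R = 1/12*pi_P + 1/12*pi_Q + 1/12*pi_R + 1/12*pi_S + 1/4*pi_T
  pi_S = 1/4*pi_P + 1/6*pi_Q + 1/12*pi_R + 1/12*pi_S + 1/4*pi_T
  pi_T = 1/3*pi_P + 1/12*pi_Q + 1/3*pi_R + 1/4*pi_S + 1/4*pi_T
with normalization: pi_P + pi_Q + pi_R + pi_S + pi_T = 1.

Using the first 4 balance equations plus normalization, the linear system A*pi = b is:
  [-3/4, 1/3, 5/12, 1/3, 1/6] . pi = 0
  [1/12, -2/3, 1/12, 1/4, 1/12] . pi = 0
  [1/12, 1/12, -11/12, 1/12, 1/4] . pi = 0
  [1/4, 1/6, 1/12, -11/12, 1/4] . pi = 0
  [1, 1, 1, 1, 1] . pi = 1

Solving yields:
  pi_P = 1382/4977
  pi_Q = 758/4977
  pi_R = 629/4977
  pi_S = 205/1106
  pi_T = 857/3318

Verification (pi * P):
  1382/4977*1/4 + 758/4977*1/3 + 629/4977*5/12 + 205/1106*1/3 + 857/3318*1/6 = 1382/4977 = pi_P  (ok)
  1382/4977*1/12 + 758/4977*1/3 + 629/4977*1/12 + 205/1106*1/4 + 857/3318*1/12 = 758/4977 = pi_Q  (ok)
  1382/4977*1/12 + 758/4977*1/12 + 629/4977*1/12 + 205/1106*1/12 + 857/3318*1/4 = 629/4977 = pi_R  (ok)
  1382/4977*1/4 + 758/4977*1/6 + 629/4977*1/12 + 205/1106*1/12 + 857/3318*1/4 = 205/1106 = pi_S  (ok)
  1382/4977*1/3 + 758/4977*1/12 + 629/4977*1/3 + 205/1106*1/4 + 857/3318*1/4 = 857/3318 = pi_T  (ok)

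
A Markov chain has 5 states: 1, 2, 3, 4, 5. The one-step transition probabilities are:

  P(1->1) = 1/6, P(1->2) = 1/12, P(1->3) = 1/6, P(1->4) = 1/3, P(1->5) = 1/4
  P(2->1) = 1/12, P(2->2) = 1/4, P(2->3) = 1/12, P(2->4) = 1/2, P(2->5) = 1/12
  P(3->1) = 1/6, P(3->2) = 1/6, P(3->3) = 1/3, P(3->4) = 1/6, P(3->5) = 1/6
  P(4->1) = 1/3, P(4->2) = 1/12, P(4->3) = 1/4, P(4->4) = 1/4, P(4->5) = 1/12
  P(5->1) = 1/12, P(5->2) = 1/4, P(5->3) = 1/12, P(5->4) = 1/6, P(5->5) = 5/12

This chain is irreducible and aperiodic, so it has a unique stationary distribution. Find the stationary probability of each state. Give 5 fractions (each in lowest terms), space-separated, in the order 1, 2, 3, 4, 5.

The stationary distribution satisfies pi = pi * P, i.e.:
  pi_1 = 1/6*pi_1 + 1/12*pi_2 + 1/6*pi_3 + 1/3*pi_4 + 1/12*pi_5
  pi_2 = 1/12*pi_1 + 1/4*pi_2 + 1/6*pi_3 + 1/12*pi_4 + 1/4*pi_5
  pi_3 = 1/6*pi_1 + 1/12*pi_2 + 1/3*pi_3 + 1/4*pi_4 + 1/12*pi_5
  pi_4 = 1/3*pi_1 + 1/2*pi_2 + 1/6*pi_3 + 1/4*pi_4 + 1/6*pi_5
  pi_5 = 1/4*pi_1 + 1/12*pi_2 + 1/6*pi_3 + 1/12*pi_4 + 5/12*pi_5
with normalization: pi_1 + pi_2 + pi_3 + pi_4 + pi_5 = 1.

Using the first 4 balance equations plus normalization, the linear system A*pi = b is:
  [-5/6, 1/12, 1/6, 1/3, 1/12] . pi = 0
  [1/12, -3/4, 1/6, 1/12, 1/4] . pi = 0
  [1/6, 1/12, -2/3, 1/4, 1/12] . pi = 0
  [1/3, 1/2, 1/6, -3/4, 1/6] . pi = 0
  [1, 1, 1, 1, 1] . pi = 1

Solving yields:
  pi_1 = 610/3339
  pi_2 = 176/1113
  pi_3 = 641/3339
  pi_4 = 130/477
  pi_5 = 650/3339

Verification (pi * P):
  610/3339*1/6 + 176/1113*1/12 + 641/3339*1/6 + 130/477*1/3 + 650/3339*1/12 = 610/3339 = pi_1  (ok)
  610/3339*1/12 + 176/1113*1/4 + 641/3339*1/6 + 130/477*1/12 + 650/3339*1/4 = 176/1113 = pi_2  (ok)
  610/3339*1/6 + 176/1113*1/12 + 641/3339*1/3 + 130/477*1/4 + 650/3339*1/12 = 641/3339 = pi_3  (ok)
  610/3339*1/3 + 176/1113*1/2 + 641/3339*1/6 + 130/477*1/4 + 650/3339*1/6 = 130/477 = pi_4  (ok)
  610/3339*1/4 + 176/1113*1/12 + 641/3339*1/6 + 130/477*1/12 + 650/3339*5/12 = 650/3339 = pi_5  (ok)

Answer: 610/3339 176/1113 641/3339 130/477 650/3339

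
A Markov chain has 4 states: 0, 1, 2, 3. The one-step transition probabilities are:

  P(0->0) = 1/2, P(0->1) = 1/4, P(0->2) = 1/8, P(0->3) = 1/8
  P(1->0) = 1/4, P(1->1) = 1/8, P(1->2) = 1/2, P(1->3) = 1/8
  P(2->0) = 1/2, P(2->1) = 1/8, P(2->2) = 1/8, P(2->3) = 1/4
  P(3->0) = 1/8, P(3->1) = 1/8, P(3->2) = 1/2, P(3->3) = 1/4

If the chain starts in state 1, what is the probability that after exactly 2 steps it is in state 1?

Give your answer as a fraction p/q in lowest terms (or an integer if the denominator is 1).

Computing P^2 by repeated multiplication:
P^1 =
  0: [1/2, 1/4, 1/8, 1/8]
  1: [1/4, 1/8, 1/2, 1/8]
  2: [1/2, 1/8, 1/8, 1/4]
  3: [1/8, 1/8, 1/2, 1/4]
P^2 =
  0: [25/64, 3/16, 17/64, 5/32]
  1: [27/64, 5/32, 7/32, 13/64]
  2: [3/8, 3/16, 17/64, 11/64]
  3: [3/8, 9/64, 17/64, 7/32]

(P^2)[1 -> 1] = 5/32

Answer: 5/32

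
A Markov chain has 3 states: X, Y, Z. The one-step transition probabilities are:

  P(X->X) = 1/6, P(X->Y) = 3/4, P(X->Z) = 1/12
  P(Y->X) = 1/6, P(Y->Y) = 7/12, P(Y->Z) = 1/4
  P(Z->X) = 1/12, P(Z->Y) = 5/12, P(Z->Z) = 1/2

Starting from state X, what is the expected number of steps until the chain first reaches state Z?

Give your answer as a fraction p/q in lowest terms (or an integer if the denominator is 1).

Answer: 21/4

Derivation:
Let h_i = expected steps to first reach Z from state i.
Boundary: h_Z = 0.
First-step equations for the other states:
  h_X = 1 + 1/6*h_X + 3/4*h_Y + 1/12*h_Z
  h_Y = 1 + 1/6*h_X + 7/12*h_Y + 1/4*h_Z

Substituting h_Z = 0 and rearranging gives the linear system (I - Q) h = 1:
  [5/6, -3/4] . (h_X, h_Y) = 1
  [-1/6, 5/12] . (h_X, h_Y) = 1

Solving yields:
  h_X = 21/4
  h_Y = 9/2

Starting state is X, so the expected hitting time is h_X = 21/4.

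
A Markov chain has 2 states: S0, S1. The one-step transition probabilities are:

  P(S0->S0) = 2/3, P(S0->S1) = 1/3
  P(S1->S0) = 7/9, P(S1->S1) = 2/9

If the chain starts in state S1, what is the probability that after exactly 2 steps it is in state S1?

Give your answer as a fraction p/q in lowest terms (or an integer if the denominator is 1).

Answer: 25/81

Derivation:
Computing P^2 by repeated multiplication:
P^1 =
  S0: [2/3, 1/3]
  S1: [7/9, 2/9]
P^2 =
  S0: [19/27, 8/27]
  S1: [56/81, 25/81]

(P^2)[S1 -> S1] = 25/81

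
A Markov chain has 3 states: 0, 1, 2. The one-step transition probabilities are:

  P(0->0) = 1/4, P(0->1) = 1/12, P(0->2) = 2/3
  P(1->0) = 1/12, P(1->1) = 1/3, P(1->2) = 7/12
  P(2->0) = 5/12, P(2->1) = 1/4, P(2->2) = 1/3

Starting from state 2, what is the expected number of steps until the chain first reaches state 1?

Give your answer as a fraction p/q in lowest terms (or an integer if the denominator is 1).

Answer: 21/4

Derivation:
Let h_i = expected steps to first reach 1 from state i.
Boundary: h_1 = 0.
First-step equations for the other states:
  h_0 = 1 + 1/4*h_0 + 1/12*h_1 + 2/3*h_2
  h_2 = 1 + 5/12*h_0 + 1/4*h_1 + 1/3*h_2

Substituting h_1 = 0 and rearranging gives the linear system (I - Q) h = 1:
  [3/4, -2/3] . (h_0, h_2) = 1
  [-5/12, 2/3] . (h_0, h_2) = 1

Solving yields:
  h_0 = 6
  h_2 = 21/4

Starting state is 2, so the expected hitting time is h_2 = 21/4.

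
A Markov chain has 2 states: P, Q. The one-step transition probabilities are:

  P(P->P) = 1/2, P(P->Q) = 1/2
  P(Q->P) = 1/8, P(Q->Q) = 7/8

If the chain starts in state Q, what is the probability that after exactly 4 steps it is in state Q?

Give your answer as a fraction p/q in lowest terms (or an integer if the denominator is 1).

Computing P^4 by repeated multiplication:
P^1 =
  P: [1/2, 1/2]
  Q: [1/8, 7/8]
P^2 =
  P: [5/16, 11/16]
  Q: [11/64, 53/64]
P^3 =
  P: [31/128, 97/128]
  Q: [97/512, 415/512]
P^4 =
  P: [221/1024, 803/1024]
  Q: [803/4096, 3293/4096]

(P^4)[Q -> Q] = 3293/4096

Answer: 3293/4096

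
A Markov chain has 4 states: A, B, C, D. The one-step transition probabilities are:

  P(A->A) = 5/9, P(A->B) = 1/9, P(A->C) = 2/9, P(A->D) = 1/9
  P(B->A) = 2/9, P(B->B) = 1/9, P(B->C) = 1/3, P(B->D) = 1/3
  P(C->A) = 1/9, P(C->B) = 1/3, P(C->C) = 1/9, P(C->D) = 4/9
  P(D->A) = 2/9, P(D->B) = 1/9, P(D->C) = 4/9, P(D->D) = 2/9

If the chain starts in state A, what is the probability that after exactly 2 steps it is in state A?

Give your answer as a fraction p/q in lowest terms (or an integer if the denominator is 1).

Answer: 31/81

Derivation:
Computing P^2 by repeated multiplication:
P^1 =
  A: [5/9, 1/9, 2/9, 1/9]
  B: [2/9, 1/9, 1/3, 1/3]
  C: [1/9, 1/3, 1/9, 4/9]
  D: [2/9, 1/9, 4/9, 2/9]
P^2 =
  A: [31/81, 13/81, 19/81, 2/9]
  B: [7/27, 5/27, 22/81, 23/81]
  C: [20/81, 11/81, 28/81, 22/81]
  D: [20/81, 17/81, 19/81, 25/81]

(P^2)[A -> A] = 31/81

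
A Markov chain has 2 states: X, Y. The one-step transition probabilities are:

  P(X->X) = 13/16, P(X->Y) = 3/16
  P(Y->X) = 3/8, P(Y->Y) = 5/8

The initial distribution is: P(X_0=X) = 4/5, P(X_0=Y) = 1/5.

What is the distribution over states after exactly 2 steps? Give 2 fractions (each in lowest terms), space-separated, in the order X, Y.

Answer: 443/640 197/640

Derivation:
Propagating the distribution step by step (d_{t+1} = d_t * P):
d_0 = (X=4/5, Y=1/5)
  d_1[X] = 4/5*13/16 + 1/5*3/8 = 29/40
  d_1[Y] = 4/5*3/16 + 1/5*5/8 = 11/40
d_1 = (X=29/40, Y=11/40)
  d_2[X] = 29/40*13/16 + 11/40*3/8 = 443/640
  d_2[Y] = 29/40*3/16 + 11/40*5/8 = 197/640
d_2 = (X=443/640, Y=197/640)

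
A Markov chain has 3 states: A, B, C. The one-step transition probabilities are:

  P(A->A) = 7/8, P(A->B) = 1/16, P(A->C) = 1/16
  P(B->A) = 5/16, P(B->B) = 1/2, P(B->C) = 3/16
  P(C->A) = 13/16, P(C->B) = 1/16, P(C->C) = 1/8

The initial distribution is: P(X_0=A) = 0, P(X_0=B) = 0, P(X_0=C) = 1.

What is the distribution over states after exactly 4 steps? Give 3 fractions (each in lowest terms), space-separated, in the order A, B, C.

Answer: 53269/65536 7015/65536 1313/16384

Derivation:
Propagating the distribution step by step (d_{t+1} = d_t * P):
d_0 = (A=0, B=0, C=1)
  d_1[A] = 0*7/8 + 0*5/16 + 1*13/16 = 13/16
  d_1[B] = 0*1/16 + 0*1/2 + 1*1/16 = 1/16
  d_1[C] = 0*1/16 + 0*3/16 + 1*1/8 = 1/8
d_1 = (A=13/16, B=1/16, C=1/8)
  d_2[A] = 13/16*7/8 + 1/16*5/16 + 1/8*13/16 = 213/256
  d_2[B] = 13/16*1/16 + 1/16*1/2 + 1/8*1/16 = 23/256
  d_2[C] = 13/16*1/16 + 1/16*3/16 + 1/8*1/8 = 5/64
d_2 = (A=213/256, B=23/256, C=5/64)
  d_3[A] = 213/256*7/8 + 23/256*5/16 + 5/64*13/16 = 3357/4096
  d_3[B] = 213/256*1/16 + 23/256*1/2 + 5/64*1/16 = 417/4096
  d_3[C] = 213/256*1/16 + 23/256*3/16 + 5/64*1/8 = 161/2048
d_3 = (A=3357/4096, B=417/4096, C=161/2048)
  d_4[A] = 3357/4096*7/8 + 417/4096*5/16 + 161/2048*13/16 = 53269/65536
  d_4[B] = 3357/4096*1/16 + 417/4096*1/2 + 161/2048*1/16 = 7015/65536
  d_4[C] = 3357/4096*1/16 + 417/4096*3/16 + 161/2048*1/8 = 1313/16384
d_4 = (A=53269/65536, B=7015/65536, C=1313/16384)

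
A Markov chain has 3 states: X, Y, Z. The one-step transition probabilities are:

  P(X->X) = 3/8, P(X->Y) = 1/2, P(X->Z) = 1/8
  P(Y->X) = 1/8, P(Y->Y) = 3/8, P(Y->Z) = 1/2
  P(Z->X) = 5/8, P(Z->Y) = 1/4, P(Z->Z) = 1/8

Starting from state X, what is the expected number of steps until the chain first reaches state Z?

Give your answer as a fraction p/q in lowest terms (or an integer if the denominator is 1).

Answer: 24/7

Derivation:
Let h_i = expected steps to first reach Z from state i.
Boundary: h_Z = 0.
First-step equations for the other states:
  h_X = 1 + 3/8*h_X + 1/2*h_Y + 1/8*h_Z
  h_Y = 1 + 1/8*h_X + 3/8*h_Y + 1/2*h_Z

Substituting h_Z = 0 and rearranging gives the linear system (I - Q) h = 1:
  [5/8, -1/2] . (h_X, h_Y) = 1
  [-1/8, 5/8] . (h_X, h_Y) = 1

Solving yields:
  h_X = 24/7
  h_Y = 16/7

Starting state is X, so the expected hitting time is h_X = 24/7.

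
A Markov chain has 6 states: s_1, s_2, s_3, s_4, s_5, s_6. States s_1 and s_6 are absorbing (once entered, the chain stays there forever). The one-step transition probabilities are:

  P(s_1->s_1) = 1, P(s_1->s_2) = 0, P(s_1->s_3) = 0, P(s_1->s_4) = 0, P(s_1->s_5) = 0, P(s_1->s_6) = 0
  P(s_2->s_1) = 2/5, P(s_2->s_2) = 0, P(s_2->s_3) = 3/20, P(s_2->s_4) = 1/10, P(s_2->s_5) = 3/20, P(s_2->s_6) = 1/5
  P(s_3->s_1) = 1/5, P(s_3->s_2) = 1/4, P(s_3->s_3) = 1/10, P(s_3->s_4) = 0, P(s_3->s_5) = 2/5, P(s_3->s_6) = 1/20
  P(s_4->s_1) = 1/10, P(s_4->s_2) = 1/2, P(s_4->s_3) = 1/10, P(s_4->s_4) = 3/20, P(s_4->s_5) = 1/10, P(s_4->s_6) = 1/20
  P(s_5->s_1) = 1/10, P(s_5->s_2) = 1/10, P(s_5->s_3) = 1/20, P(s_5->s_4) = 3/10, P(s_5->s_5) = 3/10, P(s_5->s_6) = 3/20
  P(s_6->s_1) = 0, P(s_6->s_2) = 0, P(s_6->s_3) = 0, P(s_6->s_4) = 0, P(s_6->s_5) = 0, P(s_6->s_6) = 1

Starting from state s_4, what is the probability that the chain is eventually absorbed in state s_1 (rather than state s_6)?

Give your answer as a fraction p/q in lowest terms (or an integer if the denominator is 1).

Let a_i = P(absorbed in s_1 | start in state i).
Boundary conditions: a_s_1 = 1, a_s_6 = 0.
For each transient state i, a_i = sum_j P(i->j) * a_j:
  a_s_2 = 2/5*a_s_1 + 0*a_s_2 + 3/20*a_s_3 + 1/10*a_s_4 + 3/20*a_s_5 + 1/5*a_s_6
  a_s_3 = 1/5*a_s_1 + 1/4*a_s_2 + 1/10*a_s_3 + 0*a_s_4 + 2/5*a_s_5 + 1/20*a_s_6
  a_s_4 = 1/10*a_s_1 + 1/2*a_s_2 + 1/10*a_s_3 + 3/20*a_s_4 + 1/10*a_s_5 + 1/20*a_s_6
  a_s_5 = 1/10*a_s_1 + 1/10*a_s_2 + 1/20*a_s_3 + 3/10*a_s_4 + 3/10*a_s_5 + 3/20*a_s_6

Substituting a_s_1 = 1 and a_s_6 = 0, rearrange to (I - Q) a = r where r[i] = P(i -> s_1):
  [1, -3/20, -1/10, -3/20] . (a_s_2, a_s_3, a_s_4, a_s_5) = 2/5
  [-1/4, 9/10, 0, -2/5] . (a_s_2, a_s_3, a_s_4, a_s_5) = 1/5
  [-1/2, -1/10, 17/20, -1/10] . (a_s_2, a_s_3, a_s_4, a_s_5) = 1/10
  [-1/10, -1/20, -3/10, 7/10] . (a_s_2, a_s_3, a_s_4, a_s_5) = 1/10

Solving yields:
  a_s_2 = 7752/12035
  a_s_3 = 7794/12035
  a_s_4 = 7678/12035
  a_s_5 = 6674/12035

Starting state is s_4, so the absorption probability is a_s_4 = 7678/12035.

Answer: 7678/12035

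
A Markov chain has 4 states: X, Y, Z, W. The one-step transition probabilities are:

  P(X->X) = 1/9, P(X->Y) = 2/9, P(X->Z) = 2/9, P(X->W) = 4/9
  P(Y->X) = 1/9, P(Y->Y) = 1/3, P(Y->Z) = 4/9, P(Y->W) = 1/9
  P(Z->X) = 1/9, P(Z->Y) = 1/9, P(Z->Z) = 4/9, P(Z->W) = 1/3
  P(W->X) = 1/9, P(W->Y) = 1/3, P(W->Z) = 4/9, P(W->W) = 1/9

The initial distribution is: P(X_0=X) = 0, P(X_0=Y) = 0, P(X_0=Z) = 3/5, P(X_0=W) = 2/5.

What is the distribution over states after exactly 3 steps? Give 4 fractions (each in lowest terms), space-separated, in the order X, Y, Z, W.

Propagating the distribution step by step (d_{t+1} = d_t * P):
d_0 = (X=0, Y=0, Z=3/5, W=2/5)
  d_1[X] = 0*1/9 + 0*1/9 + 3/5*1/9 + 2/5*1/9 = 1/9
  d_1[Y] = 0*2/9 + 0*1/3 + 3/5*1/9 + 2/5*1/3 = 1/5
  d_1[Z] = 0*2/9 + 0*4/9 + 3/5*4/9 + 2/5*4/9 = 4/9
  d_1[W] = 0*4/9 + 0*1/9 + 3/5*1/3 + 2/5*1/9 = 11/45
d_1 = (X=1/9, Y=1/5, Z=4/9, W=11/45)
  d_2[X] = 1/9*1/9 + 1/5*1/9 + 4/9*1/9 + 11/45*1/9 = 1/9
  d_2[Y] = 1/9*2/9 + 1/5*1/3 + 4/9*1/9 + 11/45*1/3 = 2/9
  d_2[Z] = 1/9*2/9 + 1/5*4/9 + 4/9*4/9 + 11/45*4/9 = 34/81
  d_2[W] = 1/9*4/9 + 1/5*1/9 + 4/9*1/3 + 11/45*1/9 = 20/81
d_2 = (X=1/9, Y=2/9, Z=34/81, W=20/81)
  d_3[X] = 1/9*1/9 + 2/9*1/9 + 34/81*1/9 + 20/81*1/9 = 1/9
  d_3[Y] = 1/9*2/9 + 2/9*1/3 + 34/81*1/9 + 20/81*1/3 = 166/729
  d_3[Z] = 1/9*2/9 + 2/9*4/9 + 34/81*4/9 + 20/81*4/9 = 34/81
  d_3[W] = 1/9*4/9 + 2/9*1/9 + 34/81*1/3 + 20/81*1/9 = 176/729
d_3 = (X=1/9, Y=166/729, Z=34/81, W=176/729)

Answer: 1/9 166/729 34/81 176/729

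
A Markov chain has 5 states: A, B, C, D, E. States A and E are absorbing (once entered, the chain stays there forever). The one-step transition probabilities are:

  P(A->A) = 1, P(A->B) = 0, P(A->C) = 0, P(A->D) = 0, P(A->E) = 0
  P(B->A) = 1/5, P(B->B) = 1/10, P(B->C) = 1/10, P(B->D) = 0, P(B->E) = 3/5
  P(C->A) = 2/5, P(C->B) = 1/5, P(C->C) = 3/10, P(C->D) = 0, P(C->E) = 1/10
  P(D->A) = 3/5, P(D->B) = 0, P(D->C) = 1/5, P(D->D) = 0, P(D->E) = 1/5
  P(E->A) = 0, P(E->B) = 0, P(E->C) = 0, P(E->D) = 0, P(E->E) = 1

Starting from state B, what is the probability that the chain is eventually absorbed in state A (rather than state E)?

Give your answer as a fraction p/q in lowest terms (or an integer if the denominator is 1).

Let a_i = P(absorbed in A | start in state i).
Boundary conditions: a_A = 1, a_E = 0.
For each transient state i, a_i = sum_j P(i->j) * a_j:
  a_B = 1/5*a_A + 1/10*a_B + 1/10*a_C + 0*a_D + 3/5*a_E
  a_C = 2/5*a_A + 1/5*a_B + 3/10*a_C + 0*a_D + 1/10*a_E
  a_D = 3/5*a_A + 0*a_B + 1/5*a_C + 0*a_D + 1/5*a_E

Substituting a_A = 1 and a_E = 0, rearrange to (I - Q) a = r where r[i] = P(i -> A):
  [9/10, -1/10, 0] . (a_B, a_C, a_D) = 1/5
  [-1/5, 7/10, 0] . (a_B, a_C, a_D) = 2/5
  [0, -1/5, 1] . (a_B, a_C, a_D) = 3/5

Solving yields:
  a_B = 18/61
  a_C = 40/61
  a_D = 223/305

Starting state is B, so the absorption probability is a_B = 18/61.

Answer: 18/61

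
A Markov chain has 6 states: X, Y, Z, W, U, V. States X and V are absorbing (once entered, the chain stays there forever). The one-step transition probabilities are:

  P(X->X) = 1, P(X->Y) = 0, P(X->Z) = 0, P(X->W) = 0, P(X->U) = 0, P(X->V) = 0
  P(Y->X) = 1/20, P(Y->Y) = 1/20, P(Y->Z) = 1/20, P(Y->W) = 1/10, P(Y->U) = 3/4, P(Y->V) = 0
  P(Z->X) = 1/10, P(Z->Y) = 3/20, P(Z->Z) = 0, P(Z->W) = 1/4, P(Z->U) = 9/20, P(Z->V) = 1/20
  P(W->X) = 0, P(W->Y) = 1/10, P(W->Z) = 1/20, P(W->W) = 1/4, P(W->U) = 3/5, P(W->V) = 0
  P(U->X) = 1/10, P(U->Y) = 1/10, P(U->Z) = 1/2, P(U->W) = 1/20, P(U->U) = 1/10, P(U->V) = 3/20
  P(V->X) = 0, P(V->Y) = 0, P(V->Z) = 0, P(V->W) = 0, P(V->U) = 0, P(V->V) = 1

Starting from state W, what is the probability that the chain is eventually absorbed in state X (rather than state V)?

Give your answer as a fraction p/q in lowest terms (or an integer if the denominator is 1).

Answer: 1004/2061

Derivation:
Let a_i = P(absorbed in X | start in state i).
Boundary conditions: a_X = 1, a_V = 0.
For each transient state i, a_i = sum_j P(i->j) * a_j:
  a_Y = 1/20*a_X + 1/20*a_Y + 1/20*a_Z + 1/10*a_W + 3/4*a_U + 0*a_V
  a_Z = 1/10*a_X + 3/20*a_Y + 0*a_Z + 1/4*a_W + 9/20*a_U + 1/20*a_V
  a_W = 0*a_X + 1/10*a_Y + 1/20*a_Z + 1/4*a_W + 3/5*a_U + 0*a_V
  a_U = 1/10*a_X + 1/10*a_Y + 1/2*a_Z + 1/20*a_W + 1/10*a_U + 3/20*a_V

Substituting a_X = 1 and a_V = 0, rearrange to (I - Q) a = r where r[i] = P(i -> X):
  [19/20, -1/20, -1/10, -3/4] . (a_Y, a_Z, a_W, a_U) = 1/20
  [-3/20, 1, -1/4, -9/20] . (a_Y, a_Z, a_W, a_U) = 1/10
  [-1/10, -1/20, 3/4, -3/5] . (a_Y, a_Z, a_W, a_U) = 0
  [-1/10, -1/2, -1/20, 9/10] . (a_Y, a_Z, a_W, a_U) = 1/10

Solving yields:
  a_Y = 2105/4122
  a_Z = 1061/2061
  a_W = 1004/2061
  a_U = 5947/12366

Starting state is W, so the absorption probability is a_W = 1004/2061.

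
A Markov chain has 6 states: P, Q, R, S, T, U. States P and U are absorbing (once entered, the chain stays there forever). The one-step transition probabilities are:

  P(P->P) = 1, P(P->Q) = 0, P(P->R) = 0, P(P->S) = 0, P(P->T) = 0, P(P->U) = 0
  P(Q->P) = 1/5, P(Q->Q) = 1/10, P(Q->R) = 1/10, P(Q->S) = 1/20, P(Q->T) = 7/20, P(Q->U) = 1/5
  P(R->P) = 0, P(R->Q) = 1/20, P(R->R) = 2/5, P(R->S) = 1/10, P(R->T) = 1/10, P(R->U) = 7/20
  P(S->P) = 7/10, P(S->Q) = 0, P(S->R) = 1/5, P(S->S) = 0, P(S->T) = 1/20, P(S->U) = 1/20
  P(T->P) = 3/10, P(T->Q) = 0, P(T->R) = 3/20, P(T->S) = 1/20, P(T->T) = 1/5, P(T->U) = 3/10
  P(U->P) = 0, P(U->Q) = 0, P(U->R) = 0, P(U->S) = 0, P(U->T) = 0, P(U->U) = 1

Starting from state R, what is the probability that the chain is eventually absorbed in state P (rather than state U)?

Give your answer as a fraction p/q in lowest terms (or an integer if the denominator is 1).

Let a_i = P(absorbed in P | start in state i).
Boundary conditions: a_P = 1, a_U = 0.
For each transient state i, a_i = sum_j P(i->j) * a_j:
  a_Q = 1/5*a_P + 1/10*a_Q + 1/10*a_R + 1/20*a_S + 7/20*a_T + 1/5*a_U
  a_R = 0*a_P + 1/20*a_Q + 2/5*a_R + 1/10*a_S + 1/10*a_T + 7/20*a_U
  a_S = 7/10*a_P + 0*a_Q + 1/5*a_R + 0*a_S + 1/20*a_T + 1/20*a_U
  a_T = 3/10*a_P + 0*a_Q + 3/20*a_R + 1/20*a_S + 1/5*a_T + 3/10*a_U

Substituting a_P = 1 and a_U = 0, rearrange to (I - Q) a = r where r[i] = P(i -> P):
  [9/10, -1/10, -1/20, -7/20] . (a_Q, a_R, a_S, a_T) = 1/5
  [-1/20, 3/5, -1/10, -1/10] . (a_Q, a_R, a_S, a_T) = 0
  [0, -1/5, 1, -1/20] . (a_Q, a_R, a_S, a_T) = 7/10
  [0, -3/20, -1/20, 4/5] . (a_Q, a_R, a_S, a_T) = 3/10

Solving yields:
  a_Q = 29952/63035
  a_R = 15548/63035
  a_S = 48714/63035
  a_T = 29598/63035

Starting state is R, so the absorption probability is a_R = 15548/63035.

Answer: 15548/63035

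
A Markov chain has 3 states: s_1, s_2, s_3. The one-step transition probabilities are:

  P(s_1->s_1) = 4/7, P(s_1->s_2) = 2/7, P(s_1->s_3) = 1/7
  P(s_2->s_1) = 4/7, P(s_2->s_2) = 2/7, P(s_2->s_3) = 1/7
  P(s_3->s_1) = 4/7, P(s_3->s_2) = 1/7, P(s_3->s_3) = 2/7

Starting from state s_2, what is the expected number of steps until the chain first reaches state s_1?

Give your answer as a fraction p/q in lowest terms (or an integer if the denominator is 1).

Let h_i = expected steps to first reach s_1 from state i.
Boundary: h_s_1 = 0.
First-step equations for the other states:
  h_s_2 = 1 + 4/7*h_s_1 + 2/7*h_s_2 + 1/7*h_s_3
  h_s_3 = 1 + 4/7*h_s_1 + 1/7*h_s_2 + 2/7*h_s_3

Substituting h_s_1 = 0 and rearranging gives the linear system (I - Q) h = 1:
  [5/7, -1/7] . (h_s_2, h_s_3) = 1
  [-1/7, 5/7] . (h_s_2, h_s_3) = 1

Solving yields:
  h_s_2 = 7/4
  h_s_3 = 7/4

Starting state is s_2, so the expected hitting time is h_s_2 = 7/4.

Answer: 7/4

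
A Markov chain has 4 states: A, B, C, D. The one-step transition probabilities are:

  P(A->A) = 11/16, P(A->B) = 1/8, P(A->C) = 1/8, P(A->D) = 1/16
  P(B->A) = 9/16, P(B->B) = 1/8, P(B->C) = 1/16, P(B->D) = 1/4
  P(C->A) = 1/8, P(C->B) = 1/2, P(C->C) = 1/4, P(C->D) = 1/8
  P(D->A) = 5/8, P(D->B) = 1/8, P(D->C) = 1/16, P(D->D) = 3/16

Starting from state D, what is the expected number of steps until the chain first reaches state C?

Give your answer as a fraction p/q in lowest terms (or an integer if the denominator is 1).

Let h_i = expected steps to first reach C from state i.
Boundary: h_C = 0.
First-step equations for the other states:
  h_A = 1 + 11/16*h_A + 1/8*h_B + 1/8*h_C + 1/16*h_D
  h_B = 1 + 9/16*h_A + 1/8*h_B + 1/16*h_C + 1/4*h_D
  h_D = 1 + 5/8*h_A + 1/8*h_B + 1/16*h_C + 3/16*h_D

Substituting h_C = 0 and rearranging gives the linear system (I - Q) h = 1:
  [5/16, -1/8, -1/16] . (h_A, h_B, h_D) = 1
  [-9/16, 7/8, -1/4] . (h_A, h_B, h_D) = 1
  [-5/8, -1/8, 13/16] . (h_A, h_B, h_D) = 1

Solving yields:
  h_A = 1792/199
  h_B = 1928/199
  h_D = 1920/199

Starting state is D, so the expected hitting time is h_D = 1920/199.

Answer: 1920/199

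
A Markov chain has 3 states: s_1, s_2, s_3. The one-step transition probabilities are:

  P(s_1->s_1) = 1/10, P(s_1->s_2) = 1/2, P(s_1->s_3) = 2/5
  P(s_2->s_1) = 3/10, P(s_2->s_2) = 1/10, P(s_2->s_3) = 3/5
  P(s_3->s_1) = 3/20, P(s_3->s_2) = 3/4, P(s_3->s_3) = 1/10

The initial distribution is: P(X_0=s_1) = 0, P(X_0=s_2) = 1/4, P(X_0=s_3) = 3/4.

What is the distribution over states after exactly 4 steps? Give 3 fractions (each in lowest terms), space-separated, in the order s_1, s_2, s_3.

Answer: 17061/80000 31097/80000 15921/40000

Derivation:
Propagating the distribution step by step (d_{t+1} = d_t * P):
d_0 = (s_1=0, s_2=1/4, s_3=3/4)
  d_1[s_1] = 0*1/10 + 1/4*3/10 + 3/4*3/20 = 3/16
  d_1[s_2] = 0*1/2 + 1/4*1/10 + 3/4*3/4 = 47/80
  d_1[s_3] = 0*2/5 + 1/4*3/5 + 3/4*1/10 = 9/40
d_1 = (s_1=3/16, s_2=47/80, s_3=9/40)
  d_2[s_1] = 3/16*1/10 + 47/80*3/10 + 9/40*3/20 = 183/800
  d_2[s_2] = 3/16*1/2 + 47/80*1/10 + 9/40*3/4 = 257/800
  d_2[s_3] = 3/16*2/5 + 47/80*3/5 + 9/40*1/10 = 9/20
d_2 = (s_1=183/800, s_2=257/800, s_3=9/20)
  d_3[s_1] = 183/800*1/10 + 257/800*3/10 + 9/20*3/20 = 747/4000
  d_3[s_2] = 183/800*1/2 + 257/800*1/10 + 9/20*3/4 = 121/250
  d_3[s_3] = 183/800*2/5 + 257/800*3/5 + 9/20*1/10 = 1317/4000
d_3 = (s_1=747/4000, s_2=121/250, s_3=1317/4000)
  d_4[s_1] = 747/4000*1/10 + 121/250*3/10 + 1317/4000*3/20 = 17061/80000
  d_4[s_2] = 747/4000*1/2 + 121/250*1/10 + 1317/4000*3/4 = 31097/80000
  d_4[s_3] = 747/4000*2/5 + 121/250*3/5 + 1317/4000*1/10 = 15921/40000
d_4 = (s_1=17061/80000, s_2=31097/80000, s_3=15921/40000)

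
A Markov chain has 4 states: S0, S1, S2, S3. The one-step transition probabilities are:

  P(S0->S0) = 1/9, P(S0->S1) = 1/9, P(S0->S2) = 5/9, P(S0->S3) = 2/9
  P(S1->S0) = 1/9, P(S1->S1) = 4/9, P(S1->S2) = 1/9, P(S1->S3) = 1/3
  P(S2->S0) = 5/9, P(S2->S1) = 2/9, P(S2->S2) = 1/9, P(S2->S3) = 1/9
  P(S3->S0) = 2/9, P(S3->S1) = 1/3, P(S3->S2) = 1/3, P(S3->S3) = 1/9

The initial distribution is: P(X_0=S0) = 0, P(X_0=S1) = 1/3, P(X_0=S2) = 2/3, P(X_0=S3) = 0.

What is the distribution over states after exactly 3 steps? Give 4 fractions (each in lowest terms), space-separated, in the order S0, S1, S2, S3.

Answer: 23/81 208/729 527/2187 415/2187

Derivation:
Propagating the distribution step by step (d_{t+1} = d_t * P):
d_0 = (S0=0, S1=1/3, S2=2/3, S3=0)
  d_1[S0] = 0*1/9 + 1/3*1/9 + 2/3*5/9 + 0*2/9 = 11/27
  d_1[S1] = 0*1/9 + 1/3*4/9 + 2/3*2/9 + 0*1/3 = 8/27
  d_1[S2] = 0*5/9 + 1/3*1/9 + 2/3*1/9 + 0*1/3 = 1/9
  d_1[S3] = 0*2/9 + 1/3*1/3 + 2/3*1/9 + 0*1/9 = 5/27
d_1 = (S0=11/27, S1=8/27, S2=1/9, S3=5/27)
  d_2[S0] = 11/27*1/9 + 8/27*1/9 + 1/9*5/9 + 5/27*2/9 = 44/243
  d_2[S1] = 11/27*1/9 + 8/27*4/9 + 1/9*2/9 + 5/27*1/3 = 64/243
  d_2[S2] = 11/27*5/9 + 8/27*1/9 + 1/9*1/9 + 5/27*1/3 = 1/3
  d_2[S3] = 11/27*2/9 + 8/27*1/3 + 1/9*1/9 + 5/27*1/9 = 2/9
d_2 = (S0=44/243, S1=64/243, S2=1/3, S3=2/9)
  d_3[S0] = 44/243*1/9 + 64/243*1/9 + 1/3*5/9 + 2/9*2/9 = 23/81
  d_3[S1] = 44/243*1/9 + 64/243*4/9 + 1/3*2/9 + 2/9*1/3 = 208/729
  d_3[S2] = 44/243*5/9 + 64/243*1/9 + 1/3*1/9 + 2/9*1/3 = 527/2187
  d_3[S3] = 44/243*2/9 + 64/243*1/3 + 1/3*1/9 + 2/9*1/9 = 415/2187
d_3 = (S0=23/81, S1=208/729, S2=527/2187, S3=415/2187)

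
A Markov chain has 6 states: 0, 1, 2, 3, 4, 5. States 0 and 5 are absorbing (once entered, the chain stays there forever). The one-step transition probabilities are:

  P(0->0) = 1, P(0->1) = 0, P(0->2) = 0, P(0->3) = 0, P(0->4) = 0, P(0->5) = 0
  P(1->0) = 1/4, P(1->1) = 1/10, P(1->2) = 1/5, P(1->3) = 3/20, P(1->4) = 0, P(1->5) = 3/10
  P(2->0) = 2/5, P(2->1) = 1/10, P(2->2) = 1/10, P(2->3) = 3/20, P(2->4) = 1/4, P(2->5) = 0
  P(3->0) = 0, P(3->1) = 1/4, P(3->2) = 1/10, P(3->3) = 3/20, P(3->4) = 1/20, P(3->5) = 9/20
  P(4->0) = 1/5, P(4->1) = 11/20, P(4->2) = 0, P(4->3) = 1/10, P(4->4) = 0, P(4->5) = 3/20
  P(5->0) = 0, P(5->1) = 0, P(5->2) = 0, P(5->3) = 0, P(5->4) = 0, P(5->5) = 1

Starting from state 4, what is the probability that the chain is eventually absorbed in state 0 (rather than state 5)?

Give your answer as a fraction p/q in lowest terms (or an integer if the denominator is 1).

Answer: 11134/23113

Derivation:
Let a_i = P(absorbed in 0 | start in state i).
Boundary conditions: a_0 = 1, a_5 = 0.
For each transient state i, a_i = sum_j P(i->j) * a_j:
  a_1 = 1/4*a_0 + 1/10*a_1 + 1/5*a_2 + 3/20*a_3 + 0*a_4 + 3/10*a_5
  a_2 = 2/5*a_0 + 1/10*a_1 + 1/10*a_2 + 3/20*a_3 + 1/4*a_4 + 0*a_5
  a_3 = 0*a_0 + 1/4*a_1 + 1/10*a_2 + 3/20*a_3 + 1/20*a_4 + 9/20*a_5
  a_4 = 1/5*a_0 + 11/20*a_1 + 0*a_2 + 1/10*a_3 + 0*a_4 + 3/20*a_5

Substituting a_0 = 1 and a_5 = 0, rearrange to (I - Q) a = r where r[i] = P(i -> 0):
  [9/10, -1/5, -3/20, 0] . (a_1, a_2, a_3, a_4) = 1/4
  [-1/10, 9/10, -3/20, -1/4] . (a_1, a_2, a_3, a_4) = 2/5
  [-1/4, -1/10, 17/20, -1/20] . (a_1, a_2, a_3, a_4) = 0
  [-11/20, 0, -1/10, 1] . (a_1, a_2, a_3, a_4) = 1/5

Solving yields:
  a_1 = 10810/23113
  a_2 = 31019/46226
  a_3 = 5659/23113
  a_4 = 11134/23113

Starting state is 4, so the absorption probability is a_4 = 11134/23113.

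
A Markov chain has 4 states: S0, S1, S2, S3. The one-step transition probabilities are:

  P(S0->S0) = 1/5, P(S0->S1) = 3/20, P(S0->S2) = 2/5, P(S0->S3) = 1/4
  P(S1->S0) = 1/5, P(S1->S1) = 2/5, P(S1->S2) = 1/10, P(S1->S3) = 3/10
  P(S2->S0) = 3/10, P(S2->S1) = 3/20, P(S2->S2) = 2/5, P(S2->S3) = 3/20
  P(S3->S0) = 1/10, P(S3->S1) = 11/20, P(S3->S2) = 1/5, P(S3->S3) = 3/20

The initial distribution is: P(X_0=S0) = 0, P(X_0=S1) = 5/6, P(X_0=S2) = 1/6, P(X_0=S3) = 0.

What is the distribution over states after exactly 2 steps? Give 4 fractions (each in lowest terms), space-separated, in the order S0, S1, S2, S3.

Propagating the distribution step by step (d_{t+1} = d_t * P):
d_0 = (S0=0, S1=5/6, S2=1/6, S3=0)
  d_1[S0] = 0*1/5 + 5/6*1/5 + 1/6*3/10 + 0*1/10 = 13/60
  d_1[S1] = 0*3/20 + 5/6*2/5 + 1/6*3/20 + 0*11/20 = 43/120
  d_1[S2] = 0*2/5 + 5/6*1/10 + 1/6*2/5 + 0*1/5 = 3/20
  d_1[S3] = 0*1/4 + 5/6*3/10 + 1/6*3/20 + 0*3/20 = 11/40
d_1 = (S0=13/60, S1=43/120, S2=3/20, S3=11/40)
  d_2[S0] = 13/60*1/5 + 43/120*1/5 + 3/20*3/10 + 11/40*1/10 = 3/16
  d_2[S1] = 13/60*3/20 + 43/120*2/5 + 3/20*3/20 + 11/40*11/20 = 839/2400
  d_2[S2] = 13/60*2/5 + 43/120*1/10 + 3/20*2/5 + 11/40*1/5 = 19/80
  d_2[S3] = 13/60*1/4 + 43/120*3/10 + 3/20*3/20 + 11/40*3/20 = 541/2400
d_2 = (S0=3/16, S1=839/2400, S2=19/80, S3=541/2400)

Answer: 3/16 839/2400 19/80 541/2400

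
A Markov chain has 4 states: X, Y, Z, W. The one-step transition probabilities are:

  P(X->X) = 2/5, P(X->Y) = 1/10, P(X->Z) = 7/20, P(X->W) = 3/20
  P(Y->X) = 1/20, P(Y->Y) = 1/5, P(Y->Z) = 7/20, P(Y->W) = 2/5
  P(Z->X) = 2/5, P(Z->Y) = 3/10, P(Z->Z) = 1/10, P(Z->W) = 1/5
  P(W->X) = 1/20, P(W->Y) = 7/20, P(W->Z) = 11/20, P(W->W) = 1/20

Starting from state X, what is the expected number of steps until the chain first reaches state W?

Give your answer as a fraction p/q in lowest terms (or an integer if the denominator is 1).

Let h_i = expected steps to first reach W from state i.
Boundary: h_W = 0.
First-step equations for the other states:
  h_X = 1 + 2/5*h_X + 1/10*h_Y + 7/20*h_Z + 3/20*h_W
  h_Y = 1 + 1/20*h_X + 1/5*h_Y + 7/20*h_Z + 2/5*h_W
  h_Z = 1 + 2/5*h_X + 3/10*h_Y + 1/10*h_Z + 1/5*h_W

Substituting h_W = 0 and rearranging gives the linear system (I - Q) h = 1:
  [3/5, -1/10, -7/20] . (h_X, h_Y, h_Z) = 1
  [-1/20, 4/5, -7/20] . (h_X, h_Y, h_Z) = 1
  [-2/5, -3/10, 9/10] . (h_X, h_Y, h_Z) = 1

Solving yields:
  h_X = 1500/311
  h_Y = 3250/933
  h_Z = 4120/933

Starting state is X, so the expected hitting time is h_X = 1500/311.

Answer: 1500/311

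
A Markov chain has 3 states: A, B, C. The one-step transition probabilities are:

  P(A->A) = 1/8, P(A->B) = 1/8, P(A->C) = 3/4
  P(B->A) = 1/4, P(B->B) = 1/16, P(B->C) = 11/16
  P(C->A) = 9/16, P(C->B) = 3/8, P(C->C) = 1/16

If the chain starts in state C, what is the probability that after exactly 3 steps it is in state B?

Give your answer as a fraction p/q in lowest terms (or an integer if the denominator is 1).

Answer: 591/2048

Derivation:
Computing P^3 by repeated multiplication:
P^1 =
  A: [1/8, 1/8, 3/4]
  B: [1/4, 1/16, 11/16]
  C: [9/16, 3/8, 1/16]
P^2 =
  A: [15/32, 39/128, 29/128]
  B: [111/256, 75/256, 35/128]
  C: [51/256, 15/128, 175/256]
P^3 =
  A: [537/2048, 333/2048, 589/1024]
  B: [9/32, 717/4096, 2227/4096]
  C: [1797/4096, 591/2048, 1117/4096]

(P^3)[C -> B] = 591/2048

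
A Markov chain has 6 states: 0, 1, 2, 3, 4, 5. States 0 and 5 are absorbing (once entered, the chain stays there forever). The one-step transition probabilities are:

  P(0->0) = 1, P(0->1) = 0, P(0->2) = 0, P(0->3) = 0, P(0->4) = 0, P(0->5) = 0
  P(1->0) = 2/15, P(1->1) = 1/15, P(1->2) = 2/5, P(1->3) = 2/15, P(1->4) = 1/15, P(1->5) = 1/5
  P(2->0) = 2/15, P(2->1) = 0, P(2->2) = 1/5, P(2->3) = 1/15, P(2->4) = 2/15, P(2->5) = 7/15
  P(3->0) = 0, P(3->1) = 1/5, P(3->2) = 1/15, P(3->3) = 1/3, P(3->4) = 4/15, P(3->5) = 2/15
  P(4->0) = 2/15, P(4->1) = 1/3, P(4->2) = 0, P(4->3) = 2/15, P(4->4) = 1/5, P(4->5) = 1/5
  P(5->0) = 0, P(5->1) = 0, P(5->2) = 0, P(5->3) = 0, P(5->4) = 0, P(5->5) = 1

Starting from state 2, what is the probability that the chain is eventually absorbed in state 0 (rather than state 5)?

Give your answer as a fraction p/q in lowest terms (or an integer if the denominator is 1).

Let a_i = P(absorbed in 0 | start in state i).
Boundary conditions: a_0 = 1, a_5 = 0.
For each transient state i, a_i = sum_j P(i->j) * a_j:
  a_1 = 2/15*a_0 + 1/15*a_1 + 2/5*a_2 + 2/15*a_3 + 1/15*a_4 + 1/5*a_5
  a_2 = 2/15*a_0 + 0*a_1 + 1/5*a_2 + 1/15*a_3 + 2/15*a_4 + 7/15*a_5
  a_3 = 0*a_0 + 1/5*a_1 + 1/15*a_2 + 1/3*a_3 + 4/15*a_4 + 2/15*a_5
  a_4 = 2/15*a_0 + 1/3*a_1 + 0*a_2 + 2/15*a_3 + 1/5*a_4 + 1/5*a_5

Substituting a_0 = 1 and a_5 = 0, rearrange to (I - Q) a = r where r[i] = P(i -> 0):
  [14/15, -2/5, -2/15, -1/15] . (a_1, a_2, a_3, a_4) = 2/15
  [0, 4/5, -1/15, -2/15] . (a_1, a_2, a_3, a_4) = 2/15
  [-1/5, -1/15, 2/3, -4/15] . (a_1, a_2, a_3, a_4) = 0
  [-1/3, 0, -2/15, 4/5] . (a_1, a_2, a_3, a_4) = 2/15

Solving yields:
  a_1 = 4778/15553
  a_2 = 3790/15553
  a_3 = 3906/15553
  a_4 = 5234/15553

Starting state is 2, so the absorption probability is a_2 = 3790/15553.

Answer: 3790/15553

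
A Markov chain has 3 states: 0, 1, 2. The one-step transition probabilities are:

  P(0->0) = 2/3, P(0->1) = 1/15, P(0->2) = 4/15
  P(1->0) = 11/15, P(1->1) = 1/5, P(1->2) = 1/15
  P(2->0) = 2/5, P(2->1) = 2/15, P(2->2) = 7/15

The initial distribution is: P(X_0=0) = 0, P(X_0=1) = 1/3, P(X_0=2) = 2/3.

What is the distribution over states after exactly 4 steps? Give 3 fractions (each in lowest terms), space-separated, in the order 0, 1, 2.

Propagating the distribution step by step (d_{t+1} = d_t * P):
d_0 = (0=0, 1=1/3, 2=2/3)
  d_1[0] = 0*2/3 + 1/3*11/15 + 2/3*2/5 = 23/45
  d_1[1] = 0*1/15 + 1/3*1/5 + 2/3*2/15 = 7/45
  d_1[2] = 0*4/15 + 1/3*1/15 + 2/3*7/15 = 1/3
d_1 = (0=23/45, 1=7/45, 2=1/3)
  d_2[0] = 23/45*2/3 + 7/45*11/15 + 1/3*2/5 = 397/675
  d_2[1] = 23/45*1/15 + 7/45*1/5 + 1/3*2/15 = 74/675
  d_2[2] = 23/45*4/15 + 7/45*1/15 + 1/3*7/15 = 68/225
d_2 = (0=397/675, 1=74/675, 2=68/225)
  d_3[0] = 397/675*2/3 + 74/675*11/15 + 68/225*2/5 = 6008/10125
  d_3[1] = 397/675*1/15 + 74/675*1/5 + 68/225*2/15 = 1027/10125
  d_3[2] = 397/675*4/15 + 74/675*1/15 + 68/225*7/15 = 206/675
d_3 = (0=6008/10125, 1=1027/10125, 2=206/675)
  d_4[0] = 6008/10125*2/3 + 1027/10125*11/15 + 206/675*2/5 = 89917/151875
  d_4[1] = 6008/10125*1/15 + 1027/10125*1/5 + 206/675*2/15 = 15269/151875
  d_4[2] = 6008/10125*4/15 + 1027/10125*1/15 + 206/675*7/15 = 15563/50625
d_4 = (0=89917/151875, 1=15269/151875, 2=15563/50625)

Answer: 89917/151875 15269/151875 15563/50625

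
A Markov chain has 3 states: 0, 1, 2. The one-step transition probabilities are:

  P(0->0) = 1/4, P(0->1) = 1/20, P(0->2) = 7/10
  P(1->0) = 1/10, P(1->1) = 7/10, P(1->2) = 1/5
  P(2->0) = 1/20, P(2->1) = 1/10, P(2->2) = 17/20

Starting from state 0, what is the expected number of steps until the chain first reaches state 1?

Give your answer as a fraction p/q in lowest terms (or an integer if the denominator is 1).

Let h_i = expected steps to first reach 1 from state i.
Boundary: h_1 = 0.
First-step equations for the other states:
  h_0 = 1 + 1/4*h_0 + 1/20*h_1 + 7/10*h_2
  h_2 = 1 + 1/20*h_0 + 1/10*h_1 + 17/20*h_2

Substituting h_1 = 0 and rearranging gives the linear system (I - Q) h = 1:
  [3/4, -7/10] . (h_0, h_2) = 1
  [-1/20, 3/20] . (h_0, h_2) = 1

Solving yields:
  h_0 = 340/31
  h_2 = 320/31

Starting state is 0, so the expected hitting time is h_0 = 340/31.

Answer: 340/31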